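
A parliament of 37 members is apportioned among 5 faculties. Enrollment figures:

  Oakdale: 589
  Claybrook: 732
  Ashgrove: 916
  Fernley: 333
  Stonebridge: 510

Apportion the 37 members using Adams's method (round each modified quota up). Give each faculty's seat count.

Standard divisor 3080/37 ≈ 83.243; standard quotas: Oakdale 7.076, Claybrook 8.794, Ashgrove 11.004, Fernley 4.000, Stonebridge 6.127.
Rounding up gives 8, 9, 12, 5, 7 = 41 seats, so the divisor must be adjusted.
With modified divisor 90: modified quotas Oakdale 6.544, Claybrook 8.133, Ashgrove 10.178, Fernley 3.700, Stonebridge 5.667.
Rounding up: Oakdale 7, Claybrook 9, Ashgrove 11, Fernley 4, Stonebridge 6 (total 37).

Oakdale 7, Claybrook 9, Ashgrove 11, Fernley 4, Stonebridge 6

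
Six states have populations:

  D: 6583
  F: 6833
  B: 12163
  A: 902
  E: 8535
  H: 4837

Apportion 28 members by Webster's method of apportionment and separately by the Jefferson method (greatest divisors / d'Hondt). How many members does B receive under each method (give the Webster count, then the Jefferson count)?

8 and 9

Webster: D 5, F 5, B 8, A 1, E 6, H 3.
Jefferson: D 5, F 5, B 9, A 0, E 6, H 3.
B gets 8 under Webster and 9 under Jefferson.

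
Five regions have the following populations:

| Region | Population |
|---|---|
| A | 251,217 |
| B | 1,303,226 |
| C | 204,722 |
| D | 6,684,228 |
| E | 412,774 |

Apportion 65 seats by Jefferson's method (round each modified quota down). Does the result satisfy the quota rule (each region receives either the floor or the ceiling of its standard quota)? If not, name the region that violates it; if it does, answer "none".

D

Standard quotas: A 1.844, B 9.565, C 1.503, D 49.059, E 3.030.
Jefferson allocation: A 1, B 9, C 1, D 51, E 3.
D has quota 49.059 (lower 49, upper 50) but receives 51 — outside the quota interval.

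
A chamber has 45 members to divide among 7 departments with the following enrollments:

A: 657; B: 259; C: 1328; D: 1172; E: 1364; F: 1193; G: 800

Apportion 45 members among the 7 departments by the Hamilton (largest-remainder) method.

Standard divisor: 6773 ÷ 45 ≈ 150.511.
Standard quotas: A 4.365, B 1.721, C 8.823, D 7.787, E 9.062, F 7.926, G 5.315.
Lower quotas: A 4, B 1, C 8, D 7, E 9, F 7, G 5 (sum 41, leaving 4 seats).
Remainders in descending order: F 0.926, C 0.823, D 0.787, B 0.721, A 0.365, G 0.315, E 0.062.
The surplus seats go to F, C, D, B.

A 4, B 2, C 9, D 8, E 9, F 8, G 5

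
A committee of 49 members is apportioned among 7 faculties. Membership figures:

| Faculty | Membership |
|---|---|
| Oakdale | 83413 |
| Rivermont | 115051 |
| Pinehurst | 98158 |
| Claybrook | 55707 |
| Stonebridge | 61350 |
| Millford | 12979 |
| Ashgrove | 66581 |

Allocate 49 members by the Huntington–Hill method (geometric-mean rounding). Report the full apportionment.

With divisor 10092: modified quotas Oakdale 8.265, Rivermont 11.400, Pinehurst 9.726, Claybrook 5.520, Stonebridge 6.079, Millford 1.286, Ashgrove 6.597.
Geometric-mean thresholds: Oakdale √(8·9)=8.485, Rivermont √(11·12)=11.489, Pinehurst √(9·10)=9.487, Claybrook √(5·6)=5.477, Stonebridge √(6·7)=6.481, Millford √(1·2)=1.414, Ashgrove √(6·7)=6.481.
Each quota rounded against its threshold gives Oakdale 8, Rivermont 11, Pinehurst 10, Claybrook 6, Stonebridge 6, Millford 1, Ashgrove 7 (total 49).

Oakdale=8, Rivermont=11, Pinehurst=10, Claybrook=6, Stonebridge=6, Millford=1, Ashgrove=7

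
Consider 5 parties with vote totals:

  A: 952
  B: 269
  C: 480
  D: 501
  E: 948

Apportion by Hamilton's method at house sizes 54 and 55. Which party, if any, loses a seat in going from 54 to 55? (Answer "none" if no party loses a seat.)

At 54 seats: A 16, B 5, C 8, D 9, E 16.
At 55 seats: A 17, B 5, C 8, D 9, E 16.
No party's allocation decreased.

none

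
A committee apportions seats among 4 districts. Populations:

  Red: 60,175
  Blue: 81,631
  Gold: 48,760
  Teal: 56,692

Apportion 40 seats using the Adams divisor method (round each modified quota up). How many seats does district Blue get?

Standard divisor 247258/40 ≈ 6181.45; standard quotas: Red 9.735, Blue 13.206, Gold 7.888, Teal 9.171.
Rounding up gives 10, 14, 8, 10 = 42 seats, so the divisor must be adjusted.
With modified divisor 6500: modified quotas Red 9.258, Blue 12.559, Gold 7.502, Teal 8.722.
Rounding up: Red 10, Blue 13, Gold 8, Teal 9 (total 40).
Blue receives 13.

13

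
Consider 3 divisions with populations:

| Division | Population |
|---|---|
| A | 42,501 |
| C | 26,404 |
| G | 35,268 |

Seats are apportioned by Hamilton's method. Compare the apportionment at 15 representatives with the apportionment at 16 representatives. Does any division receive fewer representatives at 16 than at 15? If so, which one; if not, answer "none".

none

At 15 seats: A 6, C 4, G 5.
At 16 seats: A 7, C 4, G 5.
No division's allocation decreased.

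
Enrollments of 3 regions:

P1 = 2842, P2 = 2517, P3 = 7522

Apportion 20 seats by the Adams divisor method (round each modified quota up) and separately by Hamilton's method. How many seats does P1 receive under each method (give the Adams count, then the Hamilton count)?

5 and 4

Adams: P1 5, P2 4, P3 11.
Hamilton: P1 4, P2 4, P3 12.
P1 gets 5 under Adams and 4 under Hamilton.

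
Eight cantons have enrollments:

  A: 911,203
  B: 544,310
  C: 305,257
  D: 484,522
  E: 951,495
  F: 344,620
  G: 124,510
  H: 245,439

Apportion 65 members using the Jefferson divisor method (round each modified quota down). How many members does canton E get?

16

Standard divisor 3911356/65 ≈ 60174.708; standard quotas: A 15.143, B 9.045, C 5.073, D 8.052, E 15.812, F 5.727, G 2.069, H 4.079.
Rounding down gives 15, 9, 5, 8, 15, 5, 2, 4 = 63 seats, so the divisor must be adjusted.
With modified divisor 57200: modified quotas A 15.930, B 9.516, C 5.337, D 8.471, E 16.635, F 6.025, G 2.177, H 4.291.
Rounding down: A 15, B 9, C 5, D 8, E 16, F 6, G 2, H 4 (total 65).
E receives 16.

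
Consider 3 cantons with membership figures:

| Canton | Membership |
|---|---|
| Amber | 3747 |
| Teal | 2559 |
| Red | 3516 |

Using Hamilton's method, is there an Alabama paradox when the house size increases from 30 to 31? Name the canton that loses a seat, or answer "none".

At 30 seats: Amber 11, Teal 8, Red 11.
At 31 seats: Amber 12, Teal 8, Red 11.
No canton's allocation decreased.

none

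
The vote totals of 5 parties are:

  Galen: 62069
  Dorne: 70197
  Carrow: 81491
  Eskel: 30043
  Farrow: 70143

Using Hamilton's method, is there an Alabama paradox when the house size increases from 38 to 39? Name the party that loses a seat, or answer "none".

At 38 seats: Galen 8, Dorne 8, Carrow 10, Eskel 4, Farrow 8.
At 39 seats: Galen 7, Dorne 9, Carrow 10, Eskel 4, Farrow 9.
Galen drops from 8 to 7.

Galen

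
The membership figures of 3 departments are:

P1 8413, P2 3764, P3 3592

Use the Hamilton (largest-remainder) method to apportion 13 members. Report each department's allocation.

The standard divisor is 15769/13 = 1213.
Standard quotas: P1 6.9357, P2 3.1031, P3 2.9613.
Lower quotas: P1 6, P2 3, P3 2 (sum 11, leaving 2 seats).
Remainders in descending order: P3 0.9613, P1 0.9357, P2 0.1031.
The surplus seats go to P3, P1.

P1 7, P2 3, P3 3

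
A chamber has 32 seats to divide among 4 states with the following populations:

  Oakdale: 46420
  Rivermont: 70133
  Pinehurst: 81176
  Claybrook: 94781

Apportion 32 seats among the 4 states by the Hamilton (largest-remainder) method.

The standard divisor is 292510/32 ≈ 9140.938.
Standard quotas: Oakdale 5.0783, Rivermont 7.6724, Pinehurst 8.8805, Claybrook 10.3688.
Lower quotas: Oakdale 5, Rivermont 7, Pinehurst 8, Claybrook 10 (sum 30, leaving 2 seats).
Remainders in descending order: Pinehurst 0.8805, Rivermont 0.6724, Claybrook 0.3688, Oakdale 0.0783.
Largest remainders: Pinehurst, Rivermont receive the extra seats.

Oakdale 5; Rivermont 8; Pinehurst 9; Claybrook 10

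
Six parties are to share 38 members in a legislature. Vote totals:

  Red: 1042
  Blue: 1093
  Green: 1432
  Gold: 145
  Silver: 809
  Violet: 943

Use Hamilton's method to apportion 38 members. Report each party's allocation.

The standard divisor is 5464/38 ≈ 143.789.
Standard quotas: Red 7.247, Blue 7.601, Green 9.959, Gold 1.008, Silver 5.626, Violet 6.558.
Lower quotas: Red 7, Blue 7, Green 9, Gold 1, Silver 5, Violet 6 (sum 35, leaving 3 seats).
Remainders in descending order: Green 0.959, Silver 0.626, Blue 0.601, Violet 0.558, Red 0.247, Gold 0.008.
Largest remainders: Green, Silver, Blue receive the extra seats.

Red: 7; Blue: 8; Green: 10; Gold: 1; Silver: 6; Violet: 6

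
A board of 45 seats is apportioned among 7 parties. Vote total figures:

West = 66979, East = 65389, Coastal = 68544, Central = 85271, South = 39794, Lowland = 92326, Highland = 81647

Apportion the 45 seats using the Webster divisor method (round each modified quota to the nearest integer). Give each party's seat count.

Standard divisor 499950/45 ≈ 11110; standard quotas: West 6.029, East 5.886, Coastal 6.170, Central 7.675, South 3.582, Lowland 8.310, Highland 7.349.
Rounding to the nearest integer gives West 6, East 6, Coastal 6, Central 8, South 4, Lowland 8, Highland 7 — total 45, matching the house size, so no adjustment is needed.

West=6; East=6; Coastal=6; Central=8; South=4; Lowland=8; Highland=7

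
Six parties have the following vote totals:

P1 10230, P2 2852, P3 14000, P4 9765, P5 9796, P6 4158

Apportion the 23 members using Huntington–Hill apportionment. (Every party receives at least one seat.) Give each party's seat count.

With divisor 2187: modified quotas P1 4.678, P2 1.304, P3 6.401, P4 4.465, P5 4.479, P6 1.901.
Geometric-mean thresholds: P1 √(4·5)=4.472, P2 √(1·2)=1.414, P3 √(6·7)=6.481, P4 √(4·5)=4.472, P5 √(4·5)=4.472, P6 √(1·2)=1.414.
Each quota rounded against its threshold gives P1 5, P2 1, P3 6, P4 4, P5 5, P6 2 (total 23).

P1: 5, P2: 1, P3: 6, P4: 4, P5: 5, P6: 2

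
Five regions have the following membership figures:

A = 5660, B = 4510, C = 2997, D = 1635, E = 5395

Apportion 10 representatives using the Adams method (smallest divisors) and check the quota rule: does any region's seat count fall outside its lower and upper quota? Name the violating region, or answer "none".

Standard quotas: A 2.802, B 2.233, C 1.484, D 0.810, E 2.671.
Adams allocation: A 3, B 2, C 2, D 1, E 2.
Every allocation lies between the lower and upper quota.

none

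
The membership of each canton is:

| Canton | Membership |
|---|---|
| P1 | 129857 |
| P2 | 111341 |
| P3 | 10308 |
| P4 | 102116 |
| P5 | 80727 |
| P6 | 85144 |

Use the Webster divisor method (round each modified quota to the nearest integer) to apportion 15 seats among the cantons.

P1=4; P2=3; P3=0; P4=3; P5=2; P6=3

Standard divisor 519493/15 ≈ 34632.867; standard quotas: P1 3.750, P2 3.215, P3 0.298, P4 2.949, P5 2.331, P6 2.458.
Rounding to the nearest integer gives 4, 3, 0, 3, 2, 2 = 14 seats, so the divisor must be adjusted.
With modified divisor 33200: modified quotas P1 3.911, P2 3.354, P3 0.310, P4 3.076, P5 2.432, P6 2.565.
Rounding to the nearest integer: P1 4, P2 3, P3 0, P4 3, P5 2, P6 3 (total 15).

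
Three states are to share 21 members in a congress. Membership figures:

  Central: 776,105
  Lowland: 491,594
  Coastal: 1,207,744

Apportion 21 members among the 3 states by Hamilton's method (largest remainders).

Total 2475443; standard divisor 2475443/21 ≈ 117878.238.
Standard quotas: Central 6.5840, Lowland 4.1704, Coastal 10.2457.
Lower quotas: Central 6, Lowland 4, Coastal 10 (sum 20, leaving 1 seat).
Remainders in descending order: Central 0.5840, Coastal 0.2457, Lowland 0.1704.
Largest remainder: Central receives the extra seat.

Central 7, Lowland 4, Coastal 10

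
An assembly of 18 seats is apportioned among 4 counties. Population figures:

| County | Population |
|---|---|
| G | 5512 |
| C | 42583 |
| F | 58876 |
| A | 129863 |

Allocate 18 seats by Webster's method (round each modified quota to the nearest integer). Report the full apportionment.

Standard divisor 236834/18 ≈ 13157.444; standard quotas: G 0.419, C 3.236, F 4.475, A 9.870.
Rounding to the nearest integer gives 0, 3, 4, 10 = 17 seats, so the divisor must be adjusted.
With modified divisor 12700: modified quotas G 0.434, C 3.353, F 4.636, A 10.225.
Rounding to the nearest integer: G 0, C 3, F 5, A 10 (total 18).

G 0; C 3; F 5; A 10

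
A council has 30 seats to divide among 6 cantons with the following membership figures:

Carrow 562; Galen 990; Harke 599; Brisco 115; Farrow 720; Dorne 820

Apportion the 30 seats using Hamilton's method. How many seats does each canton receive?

Standard divisor: 3806 ÷ 30 ≈ 126.867.
Standard quotas: Carrow 4.430, Galen 7.803, Harke 4.721, Brisco 0.906, Farrow 5.675, Dorne 6.463.
Lower quotas: Carrow 4, Galen 7, Harke 4, Brisco 0, Farrow 5, Dorne 6 (sum 26, leaving 4 seats).
Remainders in descending order: Brisco 0.906, Galen 0.803, Harke 0.721, Farrow 0.675, Dorne 0.463, Carrow 0.430.
The surplus seats go to Brisco, Galen, Harke, Farrow.

Carrow 4; Galen 8; Harke 5; Brisco 1; Farrow 6; Dorne 6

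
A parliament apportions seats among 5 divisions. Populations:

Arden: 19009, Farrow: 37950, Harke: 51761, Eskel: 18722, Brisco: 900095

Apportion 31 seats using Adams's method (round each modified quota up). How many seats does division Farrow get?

2

Standard divisor 1027537/31 ≈ 33146.355; standard quotas: Arden 0.573, Farrow 1.145, Harke 1.562, Eskel 0.565, Brisco 27.155.
Rounding up gives 1, 2, 2, 1, 28 = 34 seats, so the divisor must be adjusted.
With modified divisor 36800: modified quotas Arden 0.517, Farrow 1.031, Harke 1.407, Eskel 0.509, Brisco 24.459.
Rounding up: Arden 1, Farrow 2, Harke 2, Eskel 1, Brisco 25 (total 31).
Farrow receives 2.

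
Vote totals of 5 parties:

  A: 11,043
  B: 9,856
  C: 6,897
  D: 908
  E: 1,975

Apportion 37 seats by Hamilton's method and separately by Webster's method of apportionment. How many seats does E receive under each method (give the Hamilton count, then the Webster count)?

3 and 2

Hamilton: A 13, B 12, C 8, D 1, E 3.
Webster: A 14, B 12, C 8, D 1, E 2.
E gets 3 under Hamilton and 2 under Webster.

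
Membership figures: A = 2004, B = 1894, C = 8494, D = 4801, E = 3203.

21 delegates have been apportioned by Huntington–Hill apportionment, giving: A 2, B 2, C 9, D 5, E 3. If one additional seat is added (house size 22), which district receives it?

E

Priority for the next seat is population ÷ (√(s·(s+1))).
Priorities: A 818.130, B 773.222, C 895.346, D 876.539, E 924.626.
Highest priority: E.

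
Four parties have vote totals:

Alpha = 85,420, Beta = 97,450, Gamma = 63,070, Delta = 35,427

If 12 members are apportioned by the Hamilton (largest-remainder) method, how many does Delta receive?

Standard divisor: 281367 ÷ 12 ≈ 23447.25.
Standard quotas: Alpha 3.6431, Beta 4.1561, Gamma 2.6899, Delta 1.5109.
Lower quotas: Alpha 3, Beta 4, Gamma 2, Delta 1 (sum 10, leaving 2 seats).
Remainders in descending order: Gamma 0.6899, Alpha 0.6431, Delta 0.5109, Beta 0.1561.
Largest remainders: Gamma, Alpha receive the extra seats.
Delta receives 1.

1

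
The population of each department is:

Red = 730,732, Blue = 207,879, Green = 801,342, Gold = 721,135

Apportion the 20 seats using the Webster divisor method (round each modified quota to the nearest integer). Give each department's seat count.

Red: 6; Blue: 2; Green: 6; Gold: 6

Standard divisor 2461088/20 ≈ 123054.4; standard quotas: Red 5.938, Blue 1.689, Green 6.512, Gold 5.860.
Rounding to the nearest integer gives 6, 2, 7, 6 = 21 seats, so the divisor must be adjusted.
With modified divisor 127200: modified quotas Red 5.745, Blue 1.634, Green 6.300, Gold 5.669.
Rounding to the nearest integer: Red 6, Blue 2, Green 6, Gold 6 (total 20).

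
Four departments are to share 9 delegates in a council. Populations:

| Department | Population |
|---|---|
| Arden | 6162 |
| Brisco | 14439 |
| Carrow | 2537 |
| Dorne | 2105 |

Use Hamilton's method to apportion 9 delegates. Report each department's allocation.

The standard divisor is 25243/9 ≈ 2804.778.
Standard quotas: Arden 2.1970, Brisco 5.1480, Carrow 0.9045, Dorne 0.7505.
Lower quotas: Arden 2, Brisco 5, Carrow 0, Dorne 0 (sum 7, leaving 2 seats).
Remainders in descending order: Carrow 0.9045, Dorne 0.7505, Arden 0.1970, Brisco 0.1480.
Largest remainders: Carrow, Dorne receive the extra seats.

Arden=2, Brisco=5, Carrow=1, Dorne=1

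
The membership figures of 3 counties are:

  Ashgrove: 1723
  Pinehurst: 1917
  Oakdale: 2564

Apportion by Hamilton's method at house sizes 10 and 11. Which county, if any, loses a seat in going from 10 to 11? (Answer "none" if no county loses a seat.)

none

At 10 seats: Ashgrove 3, Pinehurst 3, Oakdale 4.
At 11 seats: Ashgrove 3, Pinehurst 3, Oakdale 5.
No county's allocation decreased.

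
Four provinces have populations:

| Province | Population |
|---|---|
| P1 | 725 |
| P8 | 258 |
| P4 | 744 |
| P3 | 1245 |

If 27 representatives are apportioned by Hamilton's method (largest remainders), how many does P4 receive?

Standard divisor: 2972 ÷ 27 ≈ 110.074.
Standard quotas: P1 6.586, P8 2.344, P4 6.759, P3 11.311.
Lower quotas: P1 6, P8 2, P4 6, P3 11 (sum 25, leaving 2 seats).
Remainders in descending order: P4 0.759, P1 0.586, P8 0.344, P3 0.311.
The surplus seats go to P4, P1.
P4 receives 7.

7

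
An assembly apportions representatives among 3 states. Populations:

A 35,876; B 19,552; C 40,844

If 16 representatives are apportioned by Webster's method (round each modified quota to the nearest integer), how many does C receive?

7

Standard divisor 96272/16 ≈ 6017; standard quotas: A 5.962, B 3.249, C 6.788.
Rounding to the nearest integer gives A 6, B 3, C 7 — total 16, matching the house size, so no adjustment is needed.
C receives 7.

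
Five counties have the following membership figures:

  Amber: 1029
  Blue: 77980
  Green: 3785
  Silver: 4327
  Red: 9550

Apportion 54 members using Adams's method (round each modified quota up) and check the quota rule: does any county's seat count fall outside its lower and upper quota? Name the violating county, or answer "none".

Blue

Standard quotas: Amber 0.575, Blue 43.559, Green 2.114, Silver 2.417, Red 5.335.
Adams allocation: Amber 1, Blue 42, Green 2, Silver 3, Red 6.
Blue has quota 43.559 (lower 43, upper 44) but receives 42 — outside the quota interval.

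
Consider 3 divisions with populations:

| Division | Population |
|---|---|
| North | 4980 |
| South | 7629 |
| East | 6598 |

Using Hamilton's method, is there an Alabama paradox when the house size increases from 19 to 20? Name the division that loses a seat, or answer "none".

At 19 seats: North 5, South 8, East 6.
At 20 seats: North 5, South 8, East 7.
No division's allocation decreased.

none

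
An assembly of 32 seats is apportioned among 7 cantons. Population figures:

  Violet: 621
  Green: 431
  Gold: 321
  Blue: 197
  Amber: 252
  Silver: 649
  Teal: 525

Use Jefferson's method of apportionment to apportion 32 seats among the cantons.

Violet: 7, Green: 5, Gold: 3, Blue: 2, Amber: 2, Silver: 7, Teal: 6

Standard divisor 2996/32 ≈ 93.625; standard quotas: Violet 6.633, Green 4.603, Gold 3.429, Blue 2.104, Amber 2.692, Silver 6.932, Teal 5.607.
Rounding down gives 6, 4, 3, 2, 2, 6, 5 = 28 seats, so the divisor must be adjusted.
With modified divisor 85: modified quotas Violet 7.306, Green 5.071, Gold 3.776, Blue 2.318, Amber 2.965, Silver 7.635, Teal 6.176.
Rounding down: Violet 7, Green 5, Gold 3, Blue 2, Amber 2, Silver 7, Teal 6 (total 32).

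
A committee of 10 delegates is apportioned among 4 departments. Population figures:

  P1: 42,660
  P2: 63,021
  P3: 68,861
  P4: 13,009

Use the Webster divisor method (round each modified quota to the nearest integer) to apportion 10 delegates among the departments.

P1: 2, P2: 3, P3: 4, P4: 1

Standard divisor 187551/10 ≈ 18755.1; standard quotas: P1 2.275, P2 3.360, P3 3.672, P4 0.694.
Rounding to the nearest integer gives P1 2, P2 3, P3 4, P4 1 — total 10, matching the house size, so no adjustment is needed.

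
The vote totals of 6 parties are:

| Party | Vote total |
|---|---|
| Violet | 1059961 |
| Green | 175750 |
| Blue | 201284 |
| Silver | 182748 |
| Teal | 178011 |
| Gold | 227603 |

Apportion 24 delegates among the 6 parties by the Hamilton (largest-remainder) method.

Violet: 13, Green: 2, Blue: 2, Silver: 2, Teal: 2, Gold: 3

Total 2025357; standard divisor 2025357/24 ≈ 84389.875.
Standard quotas: Violet 12.5603, Green 2.0826, Blue 2.3852, Silver 2.1655, Teal 2.1094, Gold 2.6970.
Lower quotas: Violet 12, Green 2, Blue 2, Silver 2, Teal 2, Gold 2 (sum 22, leaving 2 seats).
Remainders in descending order: Gold 0.6970, Violet 0.5603, Blue 0.3852, Silver 0.1655, Teal 0.1094, Green 0.0826.
Largest remainders: Gold, Violet receive the extra seats.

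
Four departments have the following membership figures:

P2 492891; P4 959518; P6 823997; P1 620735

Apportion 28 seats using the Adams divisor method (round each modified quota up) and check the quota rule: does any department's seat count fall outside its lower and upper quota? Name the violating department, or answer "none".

none

Standard quotas: P2 4.764, P4 9.273, P6 7.964, P1 5.999.
Adams allocation: P2 5, P4 9, P6 8, P1 6.
Every allocation lies between the lower and upper quota.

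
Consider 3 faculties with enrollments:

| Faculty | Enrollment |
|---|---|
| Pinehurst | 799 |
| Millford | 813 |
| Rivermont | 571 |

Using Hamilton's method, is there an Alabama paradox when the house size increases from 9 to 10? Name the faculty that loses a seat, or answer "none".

At 9 seats: Pinehurst 3, Millford 3, Rivermont 3.
At 10 seats: Pinehurst 4, Millford 4, Rivermont 2.
Rivermont drops from 3 to 2.

Rivermont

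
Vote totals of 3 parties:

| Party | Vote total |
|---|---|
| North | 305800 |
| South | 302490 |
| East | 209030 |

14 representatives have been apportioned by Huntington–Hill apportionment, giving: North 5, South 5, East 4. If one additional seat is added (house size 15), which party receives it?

Priority for the next seat is population ÷ (√(s·(s+1))).
Priorities: North 55831.186, South 55226.865, East 46740.529.
Highest priority: North.

North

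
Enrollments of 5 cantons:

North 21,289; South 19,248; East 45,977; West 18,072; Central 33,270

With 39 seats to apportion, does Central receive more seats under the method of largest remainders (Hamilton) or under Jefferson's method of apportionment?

Hamilton: North 6, South 6, East 13, West 5, Central 9.
Jefferson: North 6, South 5, East 13, West 5, Central 10.
Central gets 9 under Hamilton and 10 under Jefferson.

Jefferson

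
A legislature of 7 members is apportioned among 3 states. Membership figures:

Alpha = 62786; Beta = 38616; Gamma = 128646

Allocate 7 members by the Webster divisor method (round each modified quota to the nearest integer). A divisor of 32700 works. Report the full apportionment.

With modified divisor 32700: modified quotas Alpha 1.920, Beta 1.181, Gamma 3.934.
Rounding to the nearest integer: Alpha 2, Beta 1, Gamma 4 (total 7).

Alpha=2, Beta=1, Gamma=4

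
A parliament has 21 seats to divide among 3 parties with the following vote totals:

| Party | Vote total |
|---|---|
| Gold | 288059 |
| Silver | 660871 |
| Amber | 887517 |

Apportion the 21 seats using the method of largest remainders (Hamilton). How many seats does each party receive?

Gold=3, Silver=8, Amber=10

The standard divisor is 1836447/21 ≈ 87449.857.
Standard quotas: Gold 3.2940, Silver 7.5571, Amber 10.1489.
Lower quotas: Gold 3, Silver 7, Amber 10 (sum 20, leaving 1 seat).
Remainders in descending order: Silver 0.5571, Gold 0.2940, Amber 0.1489.
Largest remainder: Silver receives the extra seat.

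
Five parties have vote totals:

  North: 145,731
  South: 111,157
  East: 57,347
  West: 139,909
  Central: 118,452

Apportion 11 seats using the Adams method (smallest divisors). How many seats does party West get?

Standard divisor 572596/11 ≈ 52054.182; standard quotas: North 2.800, South 2.135, East 1.102, West 2.688, Central 2.276.
Rounding up gives 3, 3, 2, 3, 3 = 14 seats, so the divisor must be adjusted.
With modified divisor 64600: modified quotas North 2.256, South 1.721, East 0.888, West 2.166, Central 1.834.
Rounding up: North 3, South 2, East 1, West 3, Central 2 (total 11).
West receives 3.

3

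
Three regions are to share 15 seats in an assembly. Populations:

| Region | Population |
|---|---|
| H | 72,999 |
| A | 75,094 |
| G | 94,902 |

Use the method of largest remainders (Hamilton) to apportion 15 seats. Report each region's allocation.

H: 4, A: 5, G: 6

Total 242995; standard divisor 242995/15 ≈ 16199.667.
Standard quotas: H 4.5062, A 4.6355, G 5.8583.
Lower quotas: H 4, A 4, G 5 (sum 13, leaving 2 seats).
Remainders in descending order: G 0.8583, A 0.6355, H 0.5062.
The surplus seats go to G, A.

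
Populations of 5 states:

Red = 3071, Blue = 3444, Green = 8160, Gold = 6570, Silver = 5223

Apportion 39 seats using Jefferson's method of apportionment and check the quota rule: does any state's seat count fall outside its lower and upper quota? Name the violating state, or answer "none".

Standard quotas: Red 4.525, Blue 5.075, Green 12.024, Gold 9.681, Silver 7.696.
Jefferson allocation: Red 4, Blue 5, Green 12, Gold 10, Silver 8.
Every allocation lies between the lower and upper quota.

none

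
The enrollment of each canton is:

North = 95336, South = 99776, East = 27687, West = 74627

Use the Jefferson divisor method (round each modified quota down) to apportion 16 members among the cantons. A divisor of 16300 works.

With modified divisor 16300: modified quotas North 5.849, South 6.121, East 1.699, West 4.578.
Rounding down: North 5, South 6, East 1, West 4 (total 16).

North=5; South=6; East=1; West=4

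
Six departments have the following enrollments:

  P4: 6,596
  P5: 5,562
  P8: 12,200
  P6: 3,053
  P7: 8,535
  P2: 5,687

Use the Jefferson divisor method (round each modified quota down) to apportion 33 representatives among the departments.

P4 5, P5 4, P8 10, P6 2, P7 7, P2 5

Standard divisor 41633/33 ≈ 1261.606; standard quotas: P4 5.228, P5 4.409, P8 9.670, P6 2.420, P7 6.765, P2 4.508.
Rounding down gives 5, 4, 9, 2, 6, 4 = 30 seats, so the divisor must be adjusted.
With modified divisor 1120: modified quotas P4 5.889, P5 4.966, P8 10.893, P6 2.726, P7 7.621, P2 5.078.
Rounding down: P4 5, P5 4, P8 10, P6 2, P7 7, P2 5 (total 33).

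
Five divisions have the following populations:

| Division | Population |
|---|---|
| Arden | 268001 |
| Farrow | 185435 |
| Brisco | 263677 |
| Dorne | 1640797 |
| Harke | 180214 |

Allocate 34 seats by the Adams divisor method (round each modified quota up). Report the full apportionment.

Arden 4; Farrow 3; Brisco 4; Dorne 20; Harke 3

Standard divisor 2538124/34 ≈ 74650.706; standard quotas: Arden 3.590, Farrow 2.484, Brisco 3.532, Dorne 21.980, Harke 2.414.
Rounding up gives 4, 3, 4, 22, 3 = 36 seats, so the divisor must be adjusted.
With modified divisor 84200: modified quotas Arden 3.183, Farrow 2.202, Brisco 3.132, Dorne 19.487, Harke 2.140.
Rounding up: Arden 4, Farrow 3, Brisco 4, Dorne 20, Harke 3 (total 34).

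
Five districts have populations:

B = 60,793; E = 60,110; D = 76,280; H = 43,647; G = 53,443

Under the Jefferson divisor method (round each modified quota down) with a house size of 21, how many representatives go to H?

Standard divisor 294273/21 ≈ 14013; standard quotas: B 4.338, E 4.290, D 5.444, H 3.115, G 3.814.
Rounding down gives 4, 4, 5, 3, 3 = 19 seats, so the divisor must be adjusted.
With modified divisor 12400: modified quotas B 4.903, E 4.848, D 6.152, H 3.520, G 4.310.
Rounding down: B 4, E 4, D 6, H 3, G 4 (total 21).
H receives 3.

3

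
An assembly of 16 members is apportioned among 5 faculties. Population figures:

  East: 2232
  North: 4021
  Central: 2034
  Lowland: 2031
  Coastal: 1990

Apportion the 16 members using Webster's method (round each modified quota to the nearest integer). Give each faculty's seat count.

East 3; North 5; Central 3; Lowland 3; Coastal 2

Standard divisor 12308/16 ≈ 769.25; standard quotas: East 2.902, North 5.227, Central 2.644, Lowland 2.640, Coastal 2.587.
Rounding to the nearest integer gives 3, 5, 3, 3, 3 = 17 seats, so the divisor must be adjusted.
With modified divisor 804: modified quotas East 2.776, North 5.001, Central 2.530, Lowland 2.526, Coastal 2.475.
Rounding to the nearest integer: East 3, North 5, Central 3, Lowland 3, Coastal 2 (total 16).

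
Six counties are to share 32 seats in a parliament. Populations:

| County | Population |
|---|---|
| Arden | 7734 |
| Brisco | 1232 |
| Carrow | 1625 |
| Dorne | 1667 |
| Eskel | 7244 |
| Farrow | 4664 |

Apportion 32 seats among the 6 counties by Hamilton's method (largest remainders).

Standard divisor: 24166 ÷ 32 ≈ 755.188.
Standard quotas: Arden 10.2412, Brisco 1.6314, Carrow 2.1518, Dorne 2.2074, Eskel 9.5923, Farrow 6.1759.
Lower quotas: Arden 10, Brisco 1, Carrow 2, Dorne 2, Eskel 9, Farrow 6 (sum 30, leaving 2 seats).
Remainders in descending order: Brisco 0.6314, Eskel 0.5923, Arden 0.2412, Dorne 0.2074, Farrow 0.1759, Carrow 0.1518.
The surplus seats go to Brisco, Eskel.

Arden 10, Brisco 2, Carrow 2, Dorne 2, Eskel 10, Farrow 6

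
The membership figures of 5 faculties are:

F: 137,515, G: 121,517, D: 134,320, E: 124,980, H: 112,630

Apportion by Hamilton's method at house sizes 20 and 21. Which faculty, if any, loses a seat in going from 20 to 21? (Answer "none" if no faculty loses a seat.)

none

At 20 seats: F 4, G 4, D 4, E 4, H 4.
At 21 seats: F 5, G 4, D 4, E 4, H 4.
No faculty's allocation decreased.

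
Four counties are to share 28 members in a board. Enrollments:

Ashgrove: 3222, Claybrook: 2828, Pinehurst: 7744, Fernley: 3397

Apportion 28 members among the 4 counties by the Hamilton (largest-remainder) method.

Ashgrove 5; Claybrook 5; Pinehurst 13; Fernley 5

The standard divisor is 17191/28 ≈ 613.964.
Standard quotas: Ashgrove 5.2479, Claybrook 4.6061, Pinehurst 12.6131, Fernley 5.5329.
Lower quotas: Ashgrove 5, Claybrook 4, Pinehurst 12, Fernley 5 (sum 26, leaving 2 seats).
Remainders in descending order: Pinehurst 0.6131, Claybrook 0.6061, Fernley 0.5329, Ashgrove 0.2479.
Largest remainders: Pinehurst, Claybrook receive the extra seats.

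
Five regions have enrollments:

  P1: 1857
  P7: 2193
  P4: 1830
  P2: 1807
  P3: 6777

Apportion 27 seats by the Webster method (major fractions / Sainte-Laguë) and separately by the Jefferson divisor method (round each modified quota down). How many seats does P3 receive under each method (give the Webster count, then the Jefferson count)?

13 and 14

Webster: P1 4, P7 4, P4 3, P2 3, P3 13.
Jefferson: P1 3, P7 4, P4 3, P2 3, P3 14.
P3 gets 13 under Webster and 14 under Jefferson.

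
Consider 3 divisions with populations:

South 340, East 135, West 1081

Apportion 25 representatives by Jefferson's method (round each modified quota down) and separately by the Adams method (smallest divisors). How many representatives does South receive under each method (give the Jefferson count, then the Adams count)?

5 and 6

Jefferson: South 5, East 2, West 18.
Adams: South 6, East 2, West 17.
South gets 5 under Jefferson and 6 under Adams.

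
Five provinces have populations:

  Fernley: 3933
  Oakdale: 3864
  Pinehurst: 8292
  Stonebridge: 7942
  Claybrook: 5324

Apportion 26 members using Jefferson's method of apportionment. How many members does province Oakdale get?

Standard divisor 29355/26 ≈ 1129.038; standard quotas: Fernley 3.483, Oakdale 3.422, Pinehurst 7.344, Stonebridge 7.034, Claybrook 4.716.
Rounding down gives 3, 3, 7, 7, 4 = 24 seats, so the divisor must be adjusted.
With modified divisor 1000: modified quotas Fernley 3.933, Oakdale 3.864, Pinehurst 8.292, Stonebridge 7.942, Claybrook 5.324.
Rounding down: Fernley 3, Oakdale 3, Pinehurst 8, Stonebridge 7, Claybrook 5 (total 26).
Oakdale receives 3.

3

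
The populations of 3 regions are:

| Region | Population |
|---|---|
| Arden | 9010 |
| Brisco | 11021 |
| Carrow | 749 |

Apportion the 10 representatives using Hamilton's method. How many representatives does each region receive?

Standard divisor: 20780 ÷ 10 = 2078.
Standard quotas: Arden 4.3359, Brisco 5.3037, Carrow 0.3604.
Lower quotas: Arden 4, Brisco 5, Carrow 0 (sum 9, leaving 1 seat).
Remainders in descending order: Carrow 0.3604, Arden 0.3359, Brisco 0.3037.
The surplus seat goes to Carrow.

Arden 4, Brisco 5, Carrow 1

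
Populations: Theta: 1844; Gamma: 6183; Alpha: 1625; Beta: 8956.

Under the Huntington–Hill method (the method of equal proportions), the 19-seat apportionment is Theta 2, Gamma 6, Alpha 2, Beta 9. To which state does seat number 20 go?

Gamma

Priority for the next seat is population ÷ (√(s·(s+1))).
Priorities: Theta 752.810, Gamma 954.058, Alpha 663.403, Beta 944.045.
Highest priority: Gamma.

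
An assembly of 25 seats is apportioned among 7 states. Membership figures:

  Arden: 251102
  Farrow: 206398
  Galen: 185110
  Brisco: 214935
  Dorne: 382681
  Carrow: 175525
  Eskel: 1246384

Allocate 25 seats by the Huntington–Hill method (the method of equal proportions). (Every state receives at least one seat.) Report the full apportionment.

With divisor 109477: modified quotas Arden 2.294, Farrow 1.885, Galen 1.691, Brisco 1.963, Dorne 3.496, Carrow 1.603, Eskel 11.385.
Geometric-mean thresholds: Arden √(2·3)=2.449, Farrow √(1·2)=1.414, Galen √(1·2)=1.414, Brisco √(1·2)=1.414, Dorne √(3·4)=3.464, Carrow √(1·2)=1.414, Eskel √(11·12)=11.489.
Each quota rounded against its threshold gives Arden 2, Farrow 2, Galen 2, Brisco 2, Dorne 4, Carrow 2, Eskel 11 (total 25).

Arden: 2; Farrow: 2; Galen: 2; Brisco: 2; Dorne: 4; Carrow: 2; Eskel: 11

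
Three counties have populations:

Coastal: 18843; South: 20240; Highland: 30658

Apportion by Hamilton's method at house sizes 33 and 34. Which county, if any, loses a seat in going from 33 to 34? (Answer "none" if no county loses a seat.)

At 33 seats: Coastal 9, South 10, Highland 14.
At 34 seats: Coastal 9, South 10, Highland 15.
No county's allocation decreased.

none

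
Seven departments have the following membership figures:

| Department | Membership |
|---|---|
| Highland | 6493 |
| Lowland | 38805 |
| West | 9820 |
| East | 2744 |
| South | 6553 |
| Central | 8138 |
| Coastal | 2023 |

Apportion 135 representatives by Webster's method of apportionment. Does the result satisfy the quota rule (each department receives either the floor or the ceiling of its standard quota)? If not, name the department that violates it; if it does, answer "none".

Standard quotas: Highland 11.754, Lowland 70.246, West 17.776, East 4.967, South 11.862, Central 14.732, Coastal 3.662.
Webster allocation: Highland 12, Lowland 69, West 18, East 5, South 12, Central 15, Coastal 4.
Lowland has quota 70.246 (lower 70, upper 71) but receives 69 — outside the quota interval.

Lowland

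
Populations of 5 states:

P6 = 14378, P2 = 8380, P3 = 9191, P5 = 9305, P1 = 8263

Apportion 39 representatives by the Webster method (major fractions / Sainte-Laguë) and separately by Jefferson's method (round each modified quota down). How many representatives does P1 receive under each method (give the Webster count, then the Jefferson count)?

Webster: P6 11, P2 7, P3 7, P5 7, P1 7.
Jefferson: P6 12, P2 7, P3 7, P5 7, P1 6.
P1 gets 7 under Webster and 6 under Jefferson.

7 and 6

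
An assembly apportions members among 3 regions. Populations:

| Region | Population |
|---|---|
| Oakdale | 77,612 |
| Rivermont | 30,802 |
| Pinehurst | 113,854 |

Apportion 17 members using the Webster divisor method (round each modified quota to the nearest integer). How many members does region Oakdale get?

Standard divisor 222268/17 ≈ 13074.588; standard quotas: Oakdale 5.936, Rivermont 2.356, Pinehurst 8.708.
Rounding to the nearest integer gives Oakdale 6, Rivermont 2, Pinehurst 9 — total 17, matching the house size, so no adjustment is needed.
Oakdale receives 6.

6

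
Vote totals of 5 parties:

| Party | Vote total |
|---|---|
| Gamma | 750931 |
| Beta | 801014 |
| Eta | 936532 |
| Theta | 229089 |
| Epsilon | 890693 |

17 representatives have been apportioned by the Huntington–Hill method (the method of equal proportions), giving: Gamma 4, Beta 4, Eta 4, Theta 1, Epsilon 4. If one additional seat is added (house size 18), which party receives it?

Priority for the next seat is population ÷ (√(s·(s+1))).
Priorities: Gamma 167913.276, Beta 179112.175, Eta 209414.922, Theta 161990.385, Epsilon 199165.010.
Highest priority: Eta.

Eta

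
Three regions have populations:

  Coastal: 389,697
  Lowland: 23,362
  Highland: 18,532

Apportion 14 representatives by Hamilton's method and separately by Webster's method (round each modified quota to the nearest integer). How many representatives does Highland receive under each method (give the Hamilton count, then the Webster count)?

0 and 1

Hamilton: Coastal 13, Lowland 1, Highland 0.
Webster: Coastal 12, Lowland 1, Highland 1.
Highland gets 0 under Hamilton and 1 under Webster.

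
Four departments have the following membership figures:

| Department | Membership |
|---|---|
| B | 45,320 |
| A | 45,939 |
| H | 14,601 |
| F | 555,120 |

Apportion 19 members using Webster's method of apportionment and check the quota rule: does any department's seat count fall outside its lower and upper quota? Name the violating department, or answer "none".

Standard quotas: B 1.303, A 1.321, H 0.420, F 15.957.
Webster allocation: B 1, A 1, H 0, F 17.
F has quota 15.957 (lower 15, upper 16) but receives 17 — outside the quota interval.

F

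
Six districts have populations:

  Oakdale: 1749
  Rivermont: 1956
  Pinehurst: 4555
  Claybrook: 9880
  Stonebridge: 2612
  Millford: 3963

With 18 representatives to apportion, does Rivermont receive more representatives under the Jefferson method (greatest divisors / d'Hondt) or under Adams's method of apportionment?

Adams

Jefferson: Oakdale 1, Rivermont 1, Pinehurst 3, Claybrook 8, Stonebridge 2, Millford 3.
Adams: Oakdale 2, Rivermont 2, Pinehurst 3, Claybrook 6, Stonebridge 2, Millford 3.
Rivermont gets 1 under Jefferson and 2 under Adams.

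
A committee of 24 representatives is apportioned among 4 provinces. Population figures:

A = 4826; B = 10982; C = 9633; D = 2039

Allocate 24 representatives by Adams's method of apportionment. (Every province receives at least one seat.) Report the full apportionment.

A 4, B 10, C 8, D 2

Standard divisor 27480/24 ≈ 1145; standard quotas: A 4.215, B 9.591, C 8.413, D 1.781.
Rounding up gives 5, 10, 9, 2 = 26 seats, so the divisor must be adjusted.
With modified divisor 1213: modified quotas A 3.979, B 9.054, C 7.941, D 1.681.
Rounding up: A 4, B 10, C 8, D 2 (total 24).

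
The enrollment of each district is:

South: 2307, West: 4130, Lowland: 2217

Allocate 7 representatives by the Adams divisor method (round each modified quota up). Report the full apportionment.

South 2; West 3; Lowland 2

Standard divisor 8654/7 ≈ 1236.286; standard quotas: South 1.866, West 3.341, Lowland 1.793.
Rounding up gives 2, 4, 2 = 8 seats, so the divisor must be adjusted.
With modified divisor 1700: modified quotas South 1.357, West 2.429, Lowland 1.304.
Rounding up: South 2, West 3, Lowland 2 (total 7).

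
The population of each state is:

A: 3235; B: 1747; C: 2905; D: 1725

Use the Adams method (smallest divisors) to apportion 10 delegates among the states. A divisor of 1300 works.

With modified divisor 1300: modified quotas A 2.488, B 1.344, C 2.235, D 1.327.
Rounding up: A 3, B 2, C 3, D 2 (total 10).

A: 3, B: 2, C: 3, D: 2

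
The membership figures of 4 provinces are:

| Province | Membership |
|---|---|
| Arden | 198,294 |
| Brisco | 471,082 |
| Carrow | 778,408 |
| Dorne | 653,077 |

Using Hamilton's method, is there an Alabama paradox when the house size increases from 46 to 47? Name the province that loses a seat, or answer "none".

At 46 seats: Arden 5, Brisco 10, Carrow 17, Dorne 14.
At 47 seats: Arden 4, Brisco 11, Carrow 17, Dorne 15.
Arden drops from 5 to 4.

Arden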